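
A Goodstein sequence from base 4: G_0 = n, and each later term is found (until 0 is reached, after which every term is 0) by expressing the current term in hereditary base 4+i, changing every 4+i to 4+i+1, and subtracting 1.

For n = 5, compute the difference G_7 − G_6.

G_0=5  [base 4] 4 + 1  →[4↦5]→  5 + 1 = 6  −1 ⇒ G_1=5
G_1=5  [base 5] 5  →[5↦6]→  6 = 6  −1 ⇒ G_2=5
G_2=5  [base 6] 5  →[6↦7]→  5 = 5  −1 ⇒ G_3=4
G_3=4  [base 7] 4  →[7↦8]→  4 = 4  −1 ⇒ G_4=3
G_4=3  [base 8] 3  →[8↦9]→  3 = 3  −1 ⇒ G_5=2
G_5=2  [base 9] 2  →[9↦10]→  2 = 2  −1 ⇒ G_6=1
G_6=1  [base 10] 1  →[10↦11]→  1 = 1  −1 ⇒ G_7=0

-1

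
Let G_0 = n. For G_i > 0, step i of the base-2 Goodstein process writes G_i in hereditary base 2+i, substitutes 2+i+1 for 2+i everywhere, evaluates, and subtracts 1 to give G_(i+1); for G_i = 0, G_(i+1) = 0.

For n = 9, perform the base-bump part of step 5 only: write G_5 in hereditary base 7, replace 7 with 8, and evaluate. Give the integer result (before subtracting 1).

50333400

(0) 9|_2 = 2^(2 + 1) + 1 ↦ 3^(3 + 1) + 1|_3 = 82 ⇒ 81
(1) 81|_3 = 3^(3 + 1) ↦ 4^(4 + 1)|_4 = 1024 ⇒ 1023
(2) 1023|_4 = 3·4^4 + 3·4^3 + 3·4^2 + 3·4 + 3 ↦ 3·5^5 + 3·5^3 + 3·5^2 + 3·5 + 3|_5 = 9843 ⇒ 9842
(3) 9842|_5 = 3·5^5 + 3·5^3 + 3·5^2 + 3·5 + 2 ↦ 3·6^6 + 3·6^3 + 3·6^2 + 3·6 + 2|_6 = 140744 ⇒ 140743
(4) 140743|_6 = 3·6^6 + 3·6^3 + 3·6^2 + 3·6 + 1 ↦ 3·7^7 + 3·7^3 + 3·7^2 + 3·7 + 1|_7 = 2471827 ⇒ 2471826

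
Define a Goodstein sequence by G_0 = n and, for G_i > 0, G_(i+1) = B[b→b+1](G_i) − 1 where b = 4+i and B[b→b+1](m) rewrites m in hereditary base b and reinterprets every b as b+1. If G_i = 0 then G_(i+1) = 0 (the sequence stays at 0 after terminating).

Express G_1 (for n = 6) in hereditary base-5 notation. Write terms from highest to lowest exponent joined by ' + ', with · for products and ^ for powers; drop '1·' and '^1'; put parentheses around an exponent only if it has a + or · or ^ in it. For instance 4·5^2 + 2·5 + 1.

6 —HB4→ 4 + 2 —bump→ 5 + 2 = 7 —(−1)→ 6
6 —HB5→ 5 + 1 —bump→ 6 + 1 = 7 —(−1)→ 6

5 + 1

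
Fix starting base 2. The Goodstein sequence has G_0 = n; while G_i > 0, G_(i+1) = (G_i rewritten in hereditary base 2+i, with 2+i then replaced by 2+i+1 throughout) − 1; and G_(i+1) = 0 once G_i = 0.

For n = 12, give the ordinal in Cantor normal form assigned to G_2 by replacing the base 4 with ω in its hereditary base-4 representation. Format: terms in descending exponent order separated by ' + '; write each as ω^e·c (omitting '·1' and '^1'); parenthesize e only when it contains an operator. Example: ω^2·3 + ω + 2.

ω^(ω + 1) + ω^2·2 + ω·2 + 1

G_0=12  [base 2] 2^(2 + 1) + 2^2  →[2↦3]→  3^(3 + 1) + 3^3 = 108  −1 ⇒ G_1=107
G_1=107  [base 3] 3^(3 + 1) + 2·3^2 + 2·3 + 2  →[3↦4]→  4^(4 + 1) + 2·4^2 + 2·4 + 2 = 1066  −1 ⇒ G_2=1065
G_2=1065  [base 4] 4^(4 + 1) + 2·4^2 + 2·4 + 1  →[4↦5]→  5^(5 + 1) + 2·5^2 + 2·5 + 1 = 15686  −1 ⇒ G_3=15685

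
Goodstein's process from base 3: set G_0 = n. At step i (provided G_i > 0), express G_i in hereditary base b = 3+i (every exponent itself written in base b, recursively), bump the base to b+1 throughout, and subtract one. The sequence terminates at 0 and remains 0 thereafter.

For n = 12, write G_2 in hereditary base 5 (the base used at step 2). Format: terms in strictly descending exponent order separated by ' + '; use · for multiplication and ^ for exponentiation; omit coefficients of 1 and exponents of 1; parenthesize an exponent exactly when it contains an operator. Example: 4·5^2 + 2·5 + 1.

12 —HB3→ 3^2 + 3 —bump→ 4^2 + 4 = 20 —(−1)→ 19
19 —HB4→ 4^2 + 3 —bump→ 5^2 + 3 = 28 —(−1)→ 27
27 —HB5→ 5^2 + 2 —bump→ 6^2 + 2 = 38 —(−1)→ 37

5^2 + 2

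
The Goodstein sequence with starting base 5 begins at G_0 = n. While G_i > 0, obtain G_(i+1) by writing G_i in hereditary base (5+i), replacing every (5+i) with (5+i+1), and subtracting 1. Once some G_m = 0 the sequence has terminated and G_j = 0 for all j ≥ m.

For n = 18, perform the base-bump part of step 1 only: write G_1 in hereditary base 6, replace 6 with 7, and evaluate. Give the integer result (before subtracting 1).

step 0: 18 = 3·5 + 3; sub 6 for 5: 3·6 + 3; = 21; G_1 = 21−1 = 20
step 1: 20 = 3·6 + 2; sub 7 for 6: 3·7 + 2; = 23; G_2 = 23−1 = 22

23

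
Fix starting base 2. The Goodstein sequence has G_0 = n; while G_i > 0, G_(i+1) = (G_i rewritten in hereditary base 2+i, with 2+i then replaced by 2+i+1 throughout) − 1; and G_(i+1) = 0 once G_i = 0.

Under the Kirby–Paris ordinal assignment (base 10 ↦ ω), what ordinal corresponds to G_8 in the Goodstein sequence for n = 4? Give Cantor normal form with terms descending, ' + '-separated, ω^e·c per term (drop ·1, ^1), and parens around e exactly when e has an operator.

ω^2·2 + ω + 1

step 0: 4 = 2^2; sub 3 for 2: 3^3; = 27; G_1 = 27−1 = 26
step 1: 26 = 2·3^2 + 2·3 + 2; sub 4 for 3: 2·4^2 + 2·4 + 2; = 42; G_2 = 42−1 = 41
step 2: 41 = 2·4^2 + 2·4 + 1; sub 5 for 4: 2·5^2 + 2·5 + 1; = 61; G_3 = 61−1 = 60
step 3: 60 = 2·5^2 + 2·5; sub 6 for 5: 2·6^2 + 2·6; = 84; G_4 = 84−1 = 83
step 4: 83 = 2·6^2 + 6 + 5; sub 7 for 6: 2·7^2 + 7 + 5; = 110; G_5 = 110−1 = 109
step 5: 109 = 2·7^2 + 7 + 4; sub 8 for 7: 2·8^2 + 8 + 4; = 140; G_6 = 140−1 = 139
step 6: 139 = 2·8^2 + 8 + 3; sub 9 for 8: 2·9^2 + 9 + 3; = 174; G_7 = 174−1 = 173
step 7: 173 = 2·9^2 + 9 + 2; sub 10 for 9: 2·10^2 + 10 + 2; = 212; G_8 = 212−1 = 211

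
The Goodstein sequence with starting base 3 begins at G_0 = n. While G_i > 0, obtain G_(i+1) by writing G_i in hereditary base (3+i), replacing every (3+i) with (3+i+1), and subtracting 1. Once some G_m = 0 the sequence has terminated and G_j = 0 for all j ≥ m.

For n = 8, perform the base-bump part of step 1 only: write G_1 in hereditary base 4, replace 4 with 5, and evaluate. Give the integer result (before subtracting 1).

G_0=8  [base 3] 2·3 + 2  →[3↦4]→  2·4 + 2 = 10  −1 ⇒ G_1=9
G_1=9  [base 4] 2·4 + 1  →[4↦5]→  2·5 + 1 = 11  −1 ⇒ G_2=10

11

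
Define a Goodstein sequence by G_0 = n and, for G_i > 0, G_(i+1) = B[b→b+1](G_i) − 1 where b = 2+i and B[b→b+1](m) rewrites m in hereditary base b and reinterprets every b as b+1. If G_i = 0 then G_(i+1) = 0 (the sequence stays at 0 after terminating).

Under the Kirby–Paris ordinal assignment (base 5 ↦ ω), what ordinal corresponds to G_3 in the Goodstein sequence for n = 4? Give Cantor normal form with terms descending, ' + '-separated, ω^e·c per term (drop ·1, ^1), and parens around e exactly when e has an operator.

ω^2·2 + ω·2

step 0: 4 = 2^2; sub 3 for 2: 3^3; = 27; G_1 = 27−1 = 26
step 1: 26 = 2·3^2 + 2·3 + 2; sub 4 for 3: 2·4^2 + 2·4 + 2; = 42; G_2 = 42−1 = 41
step 2: 41 = 2·4^2 + 2·4 + 1; sub 5 for 4: 2·5^2 + 2·5 + 1; = 61; G_3 = 61−1 = 60
step 3: 60 = 2·5^2 + 2·5; sub 6 for 5: 2·6^2 + 2·6; = 84; G_4 = 84−1 = 83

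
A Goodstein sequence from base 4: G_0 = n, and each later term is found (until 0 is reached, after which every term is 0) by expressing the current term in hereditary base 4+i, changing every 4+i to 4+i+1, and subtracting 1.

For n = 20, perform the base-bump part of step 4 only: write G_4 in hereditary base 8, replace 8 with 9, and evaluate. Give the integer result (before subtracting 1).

i=0: 20 = 4^2 + 4 (b=4); 4→5: 5^2 + 5 = 30; 30−1 = 29
i=1: 29 = 5^2 + 4 (b=5); 5→6: 6^2 + 4 = 40; 40−1 = 39
i=2: 39 = 6^2 + 3 (b=6); 6→7: 7^2 + 3 = 52; 52−1 = 51
i=3: 51 = 7^2 + 2 (b=7); 7→8: 8^2 + 2 = 66; 66−1 = 65
i=4: 65 = 8^2 + 1 (b=8); 8→9: 9^2 + 1 = 82; 82−1 = 81

82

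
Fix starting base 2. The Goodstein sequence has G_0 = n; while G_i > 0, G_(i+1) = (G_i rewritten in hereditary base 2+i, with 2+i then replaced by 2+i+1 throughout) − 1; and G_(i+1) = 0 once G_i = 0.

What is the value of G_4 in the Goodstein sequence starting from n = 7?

46657

i=0: 7 = 2^2 + 2 + 1 (b=2); 2→3: 3^3 + 3 + 1 = 31; 31−1 = 30
i=1: 30 = 3^3 + 3 (b=3); 3→4: 4^4 + 4 = 260; 260−1 = 259
i=2: 259 = 4^4 + 3 (b=4); 4→5: 5^5 + 3 = 3128; 3128−1 = 3127
i=3: 3127 = 5^5 + 2 (b=5); 5→6: 6^6 + 2 = 46658; 46658−1 = 46657
i=4: 46657 = 6^6 + 1 (b=6); 6→7: 7^7 + 1 = 823544; 823544−1 = 823543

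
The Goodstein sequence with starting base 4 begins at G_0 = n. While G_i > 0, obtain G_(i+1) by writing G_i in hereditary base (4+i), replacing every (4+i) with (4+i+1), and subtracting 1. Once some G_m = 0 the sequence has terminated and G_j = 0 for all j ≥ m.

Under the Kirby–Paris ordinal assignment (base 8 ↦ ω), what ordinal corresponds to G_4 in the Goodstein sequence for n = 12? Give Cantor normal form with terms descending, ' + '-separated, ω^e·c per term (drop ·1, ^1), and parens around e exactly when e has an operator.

i=0: 12 = 3·4 (b=4); 4→5: 3·5 = 15; 15−1 = 14
i=1: 14 = 2·5 + 4 (b=5); 5→6: 2·6 + 4 = 16; 16−1 = 15
i=2: 15 = 2·6 + 3 (b=6); 6→7: 2·7 + 3 = 17; 17−1 = 16
i=3: 16 = 2·7 + 2 (b=7); 7→8: 2·8 + 2 = 18; 18−1 = 17
i=4: 17 = 2·8 + 1 (b=8); 8→9: 2·9 + 1 = 19; 19−1 = 18

ω·2 + 1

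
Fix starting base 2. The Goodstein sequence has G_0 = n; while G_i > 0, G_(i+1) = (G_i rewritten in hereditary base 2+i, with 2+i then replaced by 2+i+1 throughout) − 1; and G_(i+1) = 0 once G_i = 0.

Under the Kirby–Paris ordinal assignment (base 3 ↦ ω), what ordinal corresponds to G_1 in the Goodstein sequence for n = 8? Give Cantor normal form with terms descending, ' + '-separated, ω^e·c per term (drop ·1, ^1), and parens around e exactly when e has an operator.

8 —HB2→ 2^(2 + 1) —bump→ 3^(3 + 1) = 81 —(−1)→ 80
80 —HB3→ 2·3^3 + 2·3^2 + 2·3 + 2 —bump→ 2·4^4 + 2·4^2 + 2·4 + 2 = 554 —(−1)→ 553

ω^ω·2 + ω^2·2 + ω·2 + 2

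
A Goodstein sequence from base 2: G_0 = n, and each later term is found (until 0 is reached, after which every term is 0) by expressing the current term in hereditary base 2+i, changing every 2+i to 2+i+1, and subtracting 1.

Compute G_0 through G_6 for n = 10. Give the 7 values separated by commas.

[0] 10 ≡ 2^(2 + 1) + 2 (base 2). Lift 3: 84. −1: 83.
[1] 83 ≡ 3^(3 + 1) + 2 (base 3). Lift 4: 1026. −1: 1025.
[2] 1025 ≡ 4^(4 + 1) + 1 (base 4). Lift 5: 15626. −1: 15625.
[3] 15625 ≡ 5^(5 + 1) (base 5). Lift 6: 279936. −1: 279935.
[4] 279935 ≡ 5·6^6 + 5·6^5 + 5·6^4 + 5·6^3 + 5·6^2 + 5·6 + 5 (base 6). Lift 7: 4215755. −1: 4215754.
[5] 4215754 ≡ 5·7^7 + 5·7^5 + 5·7^4 + 5·7^3 + 5·7^2 + 5·7 + 4 (base 7). Lift 8: 84073324. −1: 84073323.

10, 83, 1025, 15625, 279935, 4215754, 84073323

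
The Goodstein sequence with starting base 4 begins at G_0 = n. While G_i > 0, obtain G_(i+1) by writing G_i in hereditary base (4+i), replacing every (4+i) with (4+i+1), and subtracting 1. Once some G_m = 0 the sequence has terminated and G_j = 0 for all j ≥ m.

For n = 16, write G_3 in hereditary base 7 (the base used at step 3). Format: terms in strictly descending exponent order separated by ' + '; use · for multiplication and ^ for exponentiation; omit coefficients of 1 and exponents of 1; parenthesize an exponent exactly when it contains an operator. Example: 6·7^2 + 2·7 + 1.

i=0: 16 = 4^2 (b=4); 4→5: 5^2 = 25; 25−1 = 24
i=1: 24 = 4·5 + 4 (b=5); 5→6: 4·6 + 4 = 28; 28−1 = 27
i=2: 27 = 4·6 + 3 (b=6); 6→7: 4·7 + 3 = 31; 31−1 = 30
i=3: 30 = 4·7 + 2 (b=7); 7→8: 4·8 + 2 = 34; 34−1 = 33

4·7 + 2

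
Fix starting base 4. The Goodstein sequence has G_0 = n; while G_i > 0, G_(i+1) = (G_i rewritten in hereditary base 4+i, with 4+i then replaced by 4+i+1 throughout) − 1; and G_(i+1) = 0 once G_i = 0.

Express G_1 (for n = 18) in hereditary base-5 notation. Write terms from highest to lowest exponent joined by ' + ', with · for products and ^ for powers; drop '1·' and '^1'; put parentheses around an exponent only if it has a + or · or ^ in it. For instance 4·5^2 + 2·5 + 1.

(0) 18|_4 = 4^2 + 2 ↦ 5^2 + 2|_5 = 27 ⇒ 26
(1) 26|_5 = 5^2 + 1 ↦ 6^2 + 1|_6 = 37 ⇒ 36

5^2 + 1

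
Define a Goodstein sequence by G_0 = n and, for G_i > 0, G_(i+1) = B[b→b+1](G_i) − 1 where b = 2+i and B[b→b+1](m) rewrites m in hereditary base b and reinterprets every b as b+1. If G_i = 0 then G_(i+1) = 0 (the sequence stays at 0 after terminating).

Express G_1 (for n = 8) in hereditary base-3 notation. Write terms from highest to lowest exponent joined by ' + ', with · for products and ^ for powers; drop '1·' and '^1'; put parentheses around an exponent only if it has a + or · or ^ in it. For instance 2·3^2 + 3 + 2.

2·3^3 + 2·3^2 + 2·3 + 2

[0] 8 ≡ 2^(2 + 1) (base 2). Lift 3: 81. −1: 80.
[1] 80 ≡ 2·3^3 + 2·3^2 + 2·3 + 2 (base 3). Lift 4: 554. −1: 553.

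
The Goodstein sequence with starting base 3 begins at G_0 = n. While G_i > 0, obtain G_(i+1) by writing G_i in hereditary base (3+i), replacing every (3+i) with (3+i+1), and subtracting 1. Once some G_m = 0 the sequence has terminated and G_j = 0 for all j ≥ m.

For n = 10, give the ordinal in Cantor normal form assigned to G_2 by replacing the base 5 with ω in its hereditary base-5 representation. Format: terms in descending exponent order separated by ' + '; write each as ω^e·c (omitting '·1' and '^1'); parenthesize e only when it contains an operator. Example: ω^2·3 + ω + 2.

10 —HB3→ 3^2 + 1 —bump→ 4^2 + 1 = 17 —(−1)→ 16
16 —HB4→ 4^2 —bump→ 5^2 = 25 —(−1)→ 24
24 —HB5→ 4·5 + 4 —bump→ 4·6 + 4 = 28 —(−1)→ 27

ω·4 + 4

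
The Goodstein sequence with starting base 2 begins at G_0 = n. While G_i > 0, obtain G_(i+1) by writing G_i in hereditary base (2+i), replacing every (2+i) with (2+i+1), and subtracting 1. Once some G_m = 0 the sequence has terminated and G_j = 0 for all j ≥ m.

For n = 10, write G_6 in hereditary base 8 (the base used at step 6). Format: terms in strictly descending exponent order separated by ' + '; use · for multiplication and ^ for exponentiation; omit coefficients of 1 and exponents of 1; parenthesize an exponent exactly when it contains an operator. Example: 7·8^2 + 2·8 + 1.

5·8^8 + 5·8^5 + 5·8^4 + 5·8^3 + 5·8^2 + 5·8 + 3

10 —HB2→ 2^(2 + 1) + 2 —bump→ 3^(3 + 1) + 3 = 84 —(−1)→ 83
83 —HB3→ 3^(3 + 1) + 2 —bump→ 4^(4 + 1) + 2 = 1026 —(−1)→ 1025
1025 —HB4→ 4^(4 + 1) + 1 —bump→ 5^(5 + 1) + 1 = 15626 —(−1)→ 15625
15625 —HB5→ 5^(5 + 1) —bump→ 6^(6 + 1) = 279936 —(−1)→ 279935
279935 —HB6→ 5·6^6 + 5·6^5 + 5·6^4 + 5·6^3 + 5·6^2 + 5·6 + 5 —bump→ 5·7^7 + 5·7^5 + 5·7^4 + 5·7^3 + 5·7^2 + 5·7 + 5 = 4215755 —(−1)→ 4215754
4215754 —HB7→ 5·7^7 + 5·7^5 + 5·7^4 + 5·7^3 + 5·7^2 + 5·7 + 4 —bump→ 5·8^8 + 5·8^5 + 5·8^4 + 5·8^3 + 5·8^2 + 5·8 + 4 = 84073324 —(−1)→ 84073323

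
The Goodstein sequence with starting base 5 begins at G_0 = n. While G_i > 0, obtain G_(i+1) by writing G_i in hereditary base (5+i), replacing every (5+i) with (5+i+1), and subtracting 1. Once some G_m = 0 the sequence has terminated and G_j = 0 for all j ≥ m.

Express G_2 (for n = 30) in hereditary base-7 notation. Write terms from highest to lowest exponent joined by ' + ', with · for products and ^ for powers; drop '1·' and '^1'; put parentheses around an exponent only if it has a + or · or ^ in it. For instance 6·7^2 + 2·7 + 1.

i=0: 30 = 5^2 + 5 (b=5); 5→6: 6^2 + 6 = 42; 42−1 = 41
i=1: 41 = 6^2 + 5 (b=6); 6→7: 7^2 + 5 = 54; 54−1 = 53
i=2: 53 = 7^2 + 4 (b=7); 7→8: 8^2 + 4 = 68; 68−1 = 67

7^2 + 4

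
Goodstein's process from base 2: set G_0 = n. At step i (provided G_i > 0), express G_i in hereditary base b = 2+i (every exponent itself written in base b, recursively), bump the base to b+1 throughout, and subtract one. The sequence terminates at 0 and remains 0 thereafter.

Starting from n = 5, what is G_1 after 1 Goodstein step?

27

5 —HB2→ 2^2 + 1 —bump→ 3^3 + 1 = 28 —(−1)→ 27
27 —HB3→ 3^3 —bump→ 4^4 = 256 —(−1)→ 255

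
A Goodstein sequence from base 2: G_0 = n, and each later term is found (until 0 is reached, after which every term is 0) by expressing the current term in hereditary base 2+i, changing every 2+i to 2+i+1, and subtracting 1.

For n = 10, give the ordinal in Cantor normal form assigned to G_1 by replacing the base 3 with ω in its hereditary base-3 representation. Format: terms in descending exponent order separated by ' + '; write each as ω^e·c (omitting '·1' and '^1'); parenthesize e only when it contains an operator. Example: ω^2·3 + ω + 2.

ω^(ω + 1) + 2

10 —HB2→ 2^(2 + 1) + 2 —bump→ 3^(3 + 1) + 3 = 84 —(−1)→ 83
83 —HB3→ 3^(3 + 1) + 2 —bump→ 4^(4 + 1) + 2 = 1026 —(−1)→ 1025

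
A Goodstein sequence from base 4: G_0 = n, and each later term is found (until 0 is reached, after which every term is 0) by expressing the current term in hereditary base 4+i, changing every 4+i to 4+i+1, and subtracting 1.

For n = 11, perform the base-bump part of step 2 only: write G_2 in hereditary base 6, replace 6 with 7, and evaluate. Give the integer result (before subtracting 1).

15

G_0=11  [base 4] 2·4 + 3  →[4↦5]→  2·5 + 3 = 13  −1 ⇒ G_1=12
G_1=12  [base 5] 2·5 + 2  →[5↦6]→  2·6 + 2 = 14  −1 ⇒ G_2=13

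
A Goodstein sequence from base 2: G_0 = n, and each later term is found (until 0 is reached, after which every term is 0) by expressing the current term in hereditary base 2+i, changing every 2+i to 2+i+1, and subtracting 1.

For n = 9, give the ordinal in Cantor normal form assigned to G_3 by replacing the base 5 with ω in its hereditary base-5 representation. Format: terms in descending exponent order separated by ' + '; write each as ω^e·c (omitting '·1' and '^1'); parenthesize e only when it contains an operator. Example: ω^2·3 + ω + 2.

ω^ω·3 + ω^3·3 + ω^2·3 + ω·3 + 2

i=0: 9 = 2^(2 + 1) + 1 (b=2); 2→3: 3^(3 + 1) + 1 = 82; 82−1 = 81
i=1: 81 = 3^(3 + 1) (b=3); 3→4: 4^(4 + 1) = 1024; 1024−1 = 1023
i=2: 1023 = 3·4^4 + 3·4^3 + 3·4^2 + 3·4 + 3 (b=4); 4→5: 3·5^5 + 3·5^3 + 3·5^2 + 3·5 + 3 = 9843; 9843−1 = 9842
i=3: 9842 = 3·5^5 + 3·5^3 + 3·5^2 + 3·5 + 2 (b=5); 5→6: 3·6^6 + 3·6^3 + 3·6^2 + 3·6 + 2 = 140744; 140744−1 = 140743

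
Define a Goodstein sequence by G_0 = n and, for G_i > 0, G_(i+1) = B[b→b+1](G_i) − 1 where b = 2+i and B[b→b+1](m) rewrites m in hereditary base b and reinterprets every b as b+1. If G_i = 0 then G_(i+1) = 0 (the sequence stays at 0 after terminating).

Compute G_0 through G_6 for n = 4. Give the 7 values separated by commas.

4, 26, 41, 60, 83, 109, 139

[0] 4 ≡ 2^2 (base 2). Lift 3: 27. −1: 26.
[1] 26 ≡ 2·3^2 + 2·3 + 2 (base 3). Lift 4: 42. −1: 41.
[2] 41 ≡ 2·4^2 + 2·4 + 1 (base 4). Lift 5: 61. −1: 60.
[3] 60 ≡ 2·5^2 + 2·5 (base 5). Lift 6: 84. −1: 83.
[4] 83 ≡ 2·6^2 + 6 + 5 (base 6). Lift 7: 110. −1: 109.
[5] 109 ≡ 2·7^2 + 7 + 4 (base 7). Lift 8: 140. −1: 139.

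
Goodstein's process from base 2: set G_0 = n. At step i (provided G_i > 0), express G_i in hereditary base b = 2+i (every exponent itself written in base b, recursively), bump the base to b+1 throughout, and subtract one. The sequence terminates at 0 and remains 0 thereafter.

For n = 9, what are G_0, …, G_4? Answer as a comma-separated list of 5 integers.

9 —HB2→ 2^(2 + 1) + 1 —bump→ 3^(3 + 1) + 1 = 82 —(−1)→ 81
81 —HB3→ 3^(3 + 1) —bump→ 4^(4 + 1) = 1024 —(−1)→ 1023
1023 —HB4→ 3·4^4 + 3·4^3 + 3·4^2 + 3·4 + 3 —bump→ 3·5^5 + 3·5^3 + 3·5^2 + 3·5 + 3 = 9843 —(−1)→ 9842
9842 —HB5→ 3·5^5 + 3·5^3 + 3·5^2 + 3·5 + 2 —bump→ 3·6^6 + 3·6^3 + 3·6^2 + 3·6 + 2 = 140744 —(−1)→ 140743

9, 81, 1023, 9842, 140743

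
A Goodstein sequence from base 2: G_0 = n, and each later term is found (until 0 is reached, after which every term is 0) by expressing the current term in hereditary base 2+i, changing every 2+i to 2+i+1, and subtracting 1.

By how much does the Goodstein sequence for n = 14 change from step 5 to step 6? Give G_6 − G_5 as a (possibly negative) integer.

128542131

G_0 = 14. HB_2(14) = 2^(2 + 1) + 2^2 + 2. Bump = 111. G_1 = 110.
G_1 = 110. HB_3(110) = 3^(3 + 1) + 3^3 + 2. Bump = 1282. G_2 = 1281.
G_2 = 1281. HB_4(1281) = 4^(4 + 1) + 4^4 + 1. Bump = 18751. G_3 = 18750.
G_3 = 18750. HB_5(18750) = 5^(5 + 1) + 5^5. Bump = 326592. G_4 = 326591.
G_4 = 326591. HB_6(326591) = 6^(6 + 1) + 5·6^5 + 5·6^4 + 5·6^3 + 5·6^2 + 5·6 + 5. Bump = 5862841. G_5 = 5862840.
G_5 = 5862840. HB_7(5862840) = 7^(7 + 1) + 5·7^5 + 5·7^4 + 5·7^3 + 5·7^2 + 5·7 + 4. Bump = 134404972. G_6 = 134404971.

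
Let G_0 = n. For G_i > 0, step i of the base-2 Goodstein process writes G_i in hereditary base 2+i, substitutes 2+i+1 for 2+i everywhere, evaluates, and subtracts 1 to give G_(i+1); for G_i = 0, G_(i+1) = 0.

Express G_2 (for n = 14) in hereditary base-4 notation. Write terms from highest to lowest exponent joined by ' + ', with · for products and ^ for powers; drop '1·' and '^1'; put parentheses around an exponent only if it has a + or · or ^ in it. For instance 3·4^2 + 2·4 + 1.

i=0: 14 = 2^(2 + 1) + 2^2 + 2 (b=2); 2→3: 3^(3 + 1) + 3^3 + 3 = 111; 111−1 = 110
i=1: 110 = 3^(3 + 1) + 3^3 + 2 (b=3); 3→4: 4^(4 + 1) + 4^4 + 2 = 1282; 1282−1 = 1281
i=2: 1281 = 4^(4 + 1) + 4^4 + 1 (b=4); 4→5: 5^(5 + 1) + 5^5 + 1 = 18751; 18751−1 = 18750

4^(4 + 1) + 4^4 + 1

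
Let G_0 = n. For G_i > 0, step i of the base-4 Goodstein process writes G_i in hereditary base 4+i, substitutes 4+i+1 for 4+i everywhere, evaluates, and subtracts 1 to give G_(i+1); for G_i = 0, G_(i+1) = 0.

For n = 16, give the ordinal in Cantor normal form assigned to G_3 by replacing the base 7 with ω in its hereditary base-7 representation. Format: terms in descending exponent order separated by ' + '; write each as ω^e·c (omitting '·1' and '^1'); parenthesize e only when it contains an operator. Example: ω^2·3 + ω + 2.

ω·4 + 2

base 4: 16 = 4^2; at 5: 5^2 = 25; next = 24
base 5: 24 = 4·5 + 4; at 6: 4·6 + 4 = 28; next = 27
base 6: 27 = 4·6 + 3; at 7: 4·7 + 3 = 31; next = 30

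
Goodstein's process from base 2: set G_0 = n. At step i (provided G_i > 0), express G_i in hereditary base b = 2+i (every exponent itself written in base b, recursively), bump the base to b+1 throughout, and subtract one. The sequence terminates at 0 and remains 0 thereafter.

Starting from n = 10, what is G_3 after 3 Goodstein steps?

15625

(0) 10|_2 = 2^(2 + 1) + 2 ↦ 3^(3 + 1) + 3|_3 = 84 ⇒ 83
(1) 83|_3 = 3^(3 + 1) + 2 ↦ 4^(4 + 1) + 2|_4 = 1026 ⇒ 1025
(2) 1025|_4 = 4^(4 + 1) + 1 ↦ 5^(5 + 1) + 1|_5 = 15626 ⇒ 15625
(3) 15625|_5 = 5^(5 + 1) ↦ 6^(6 + 1)|_6 = 279936 ⇒ 279935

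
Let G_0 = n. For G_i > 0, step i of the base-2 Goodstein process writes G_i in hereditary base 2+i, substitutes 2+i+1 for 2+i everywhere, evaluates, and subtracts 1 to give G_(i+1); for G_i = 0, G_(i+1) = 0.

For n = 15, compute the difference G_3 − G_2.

17469

(0) 15|_2 = 2^(2 + 1) + 2^2 + 2 + 1 ↦ 3^(3 + 1) + 3^3 + 3 + 1|_3 = 112 ⇒ 111
(1) 111|_3 = 3^(3 + 1) + 3^3 + 3 ↦ 4^(4 + 1) + 4^4 + 4|_4 = 1284 ⇒ 1283
(2) 1283|_4 = 4^(4 + 1) + 4^4 + 3 ↦ 5^(5 + 1) + 5^5 + 3|_5 = 18753 ⇒ 18752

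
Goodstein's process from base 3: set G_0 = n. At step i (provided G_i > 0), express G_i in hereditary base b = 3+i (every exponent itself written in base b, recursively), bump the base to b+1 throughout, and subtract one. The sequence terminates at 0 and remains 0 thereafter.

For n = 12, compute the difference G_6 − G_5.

6

[0] 12 ≡ 3^2 + 3 (base 3). Lift 4: 20. −1: 19.
[1] 19 ≡ 4^2 + 3 (base 4). Lift 5: 28. −1: 27.
[2] 27 ≡ 5^2 + 2 (base 5). Lift 6: 38. −1: 37.
[3] 37 ≡ 6^2 + 1 (base 6). Lift 7: 50. −1: 49.
[4] 49 ≡ 7^2 (base 7). Lift 8: 64. −1: 63.
[5] 63 ≡ 7·8 + 7 (base 8). Lift 9: 70. −1: 69.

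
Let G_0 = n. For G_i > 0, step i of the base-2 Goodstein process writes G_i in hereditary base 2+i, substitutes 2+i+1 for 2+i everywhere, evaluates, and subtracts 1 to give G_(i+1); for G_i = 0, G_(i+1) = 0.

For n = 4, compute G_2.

41

(0) 4|_2 = 2^2 ↦ 3^3|_3 = 27 ⇒ 26
(1) 26|_3 = 2·3^2 + 2·3 + 2 ↦ 2·4^2 + 2·4 + 2|_4 = 42 ⇒ 41
(2) 41|_4 = 2·4^2 + 2·4 + 1 ↦ 2·5^2 + 2·5 + 1|_5 = 61 ⇒ 60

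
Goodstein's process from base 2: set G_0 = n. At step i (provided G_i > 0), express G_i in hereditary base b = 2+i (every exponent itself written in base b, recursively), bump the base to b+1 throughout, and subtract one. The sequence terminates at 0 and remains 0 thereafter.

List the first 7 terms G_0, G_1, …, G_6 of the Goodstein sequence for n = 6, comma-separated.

6 —HB2→ 2^2 + 2 —bump→ 3^3 + 3 = 30 —(−1)→ 29
29 —HB3→ 3^3 + 2 —bump→ 4^4 + 2 = 258 —(−1)→ 257
257 —HB4→ 4^4 + 1 —bump→ 5^5 + 1 = 3126 —(−1)→ 3125
3125 —HB5→ 5^5 —bump→ 6^6 = 46656 —(−1)→ 46655
46655 —HB6→ 5·6^5 + 5·6^4 + 5·6^3 + 5·6^2 + 5·6 + 5 —bump→ 5·7^5 + 5·7^4 + 5·7^3 + 5·7^2 + 5·7 + 5 = 98040 —(−1)→ 98039
98039 —HB7→ 5·7^5 + 5·7^4 + 5·7^3 + 5·7^2 + 5·7 + 4 —bump→ 5·8^5 + 5·8^4 + 5·8^3 + 5·8^2 + 5·8 + 4 = 187244 —(−1)→ 187243

6, 29, 257, 3125, 46655, 98039, 187243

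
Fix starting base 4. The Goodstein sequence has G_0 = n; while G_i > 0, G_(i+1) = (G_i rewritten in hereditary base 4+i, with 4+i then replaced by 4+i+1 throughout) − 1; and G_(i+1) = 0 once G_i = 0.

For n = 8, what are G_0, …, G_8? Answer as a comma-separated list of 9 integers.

8, 9, 9, 9, 9, 9, 9, 8, 7

[0] 8 ≡ 2·4 (base 4). Lift 5: 10. −1: 9.
[1] 9 ≡ 5 + 4 (base 5). Lift 6: 10. −1: 9.
[2] 9 ≡ 6 + 3 (base 6). Lift 7: 10. −1: 9.
[3] 9 ≡ 7 + 2 (base 7). Lift 8: 10. −1: 9.
[4] 9 ≡ 8 + 1 (base 8). Lift 9: 10. −1: 9.
[5] 9 ≡ 9 (base 9). Lift 10: 10. −1: 9.
[6] 9 ≡ 9 (base 10). Lift 11: 9. −1: 8.
[7] 8 ≡ 8 (base 11). Lift 12: 8. −1: 7.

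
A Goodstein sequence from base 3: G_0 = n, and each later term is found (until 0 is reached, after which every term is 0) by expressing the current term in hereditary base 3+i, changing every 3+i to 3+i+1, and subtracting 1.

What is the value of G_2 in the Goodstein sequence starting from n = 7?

9

step 0: 7 = 2·3 + 1; sub 4 for 3: 2·4 + 1; = 9; G_1 = 9−1 = 8
step 1: 8 = 2·4; sub 5 for 4: 2·5; = 10; G_2 = 10−1 = 9
step 2: 9 = 5 + 4; sub 6 for 5: 6 + 4; = 10; G_3 = 10−1 = 9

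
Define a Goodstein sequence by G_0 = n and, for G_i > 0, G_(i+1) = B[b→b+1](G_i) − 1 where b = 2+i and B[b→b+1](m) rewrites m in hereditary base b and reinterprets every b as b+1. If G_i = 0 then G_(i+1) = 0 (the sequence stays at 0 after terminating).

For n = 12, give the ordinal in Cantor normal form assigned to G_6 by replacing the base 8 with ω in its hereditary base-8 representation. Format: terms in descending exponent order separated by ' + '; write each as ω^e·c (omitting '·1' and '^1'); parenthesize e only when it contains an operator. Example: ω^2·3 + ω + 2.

ω^(ω + 1) + ω^2·2 + ω + 3

[0] 12 ≡ 2^(2 + 1) + 2^2 (base 2). Lift 3: 108. −1: 107.
[1] 107 ≡ 3^(3 + 1) + 2·3^2 + 2·3 + 2 (base 3). Lift 4: 1066. −1: 1065.
[2] 1065 ≡ 4^(4 + 1) + 2·4^2 + 2·4 + 1 (base 4). Lift 5: 15686. −1: 15685.
[3] 15685 ≡ 5^(5 + 1) + 2·5^2 + 2·5 (base 5). Lift 6: 280020. −1: 280019.
[4] 280019 ≡ 6^(6 + 1) + 2·6^2 + 6 + 5 (base 6). Lift 7: 5764911. −1: 5764910.
[5] 5764910 ≡ 7^(7 + 1) + 2·7^2 + 7 + 4 (base 7). Lift 8: 134217868. −1: 134217867.
[6] 134217867 ≡ 8^(8 + 1) + 2·8^2 + 8 + 3 (base 8). Lift 9: 3486784575. −1: 3486784574.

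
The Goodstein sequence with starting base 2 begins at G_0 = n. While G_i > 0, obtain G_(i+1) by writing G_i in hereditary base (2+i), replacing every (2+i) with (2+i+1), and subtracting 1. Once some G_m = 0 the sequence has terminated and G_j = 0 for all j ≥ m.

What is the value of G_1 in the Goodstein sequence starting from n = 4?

G_0=4  [base 2] 2^2  →[2↦3]→  3^3 = 27  −1 ⇒ G_1=26
G_1=26  [base 3] 2·3^2 + 2·3 + 2  →[3↦4]→  2·4^2 + 2·4 + 2 = 42  −1 ⇒ G_2=41

26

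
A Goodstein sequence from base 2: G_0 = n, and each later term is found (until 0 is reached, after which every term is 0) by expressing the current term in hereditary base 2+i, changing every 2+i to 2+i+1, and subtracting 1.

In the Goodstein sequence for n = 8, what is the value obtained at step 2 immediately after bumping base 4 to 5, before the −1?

G_0 = 8. HB_2(8) = 2^(2 + 1). Bump = 81. G_1 = 80.
G_1 = 80. HB_3(80) = 2·3^3 + 2·3^2 + 2·3 + 2. Bump = 554. G_2 = 553.
G_2 = 553. HB_4(553) = 2·4^4 + 2·4^2 + 2·4 + 1. Bump = 6311. G_3 = 6310.

6311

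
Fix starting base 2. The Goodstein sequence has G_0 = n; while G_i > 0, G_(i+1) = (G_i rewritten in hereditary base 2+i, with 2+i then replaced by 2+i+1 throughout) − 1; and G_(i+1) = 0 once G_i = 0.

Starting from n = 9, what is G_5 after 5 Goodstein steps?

2471826

[0] 9 ≡ 2^(2 + 1) + 1 (base 2). Lift 3: 82. −1: 81.
[1] 81 ≡ 3^(3 + 1) (base 3). Lift 4: 1024. −1: 1023.
[2] 1023 ≡ 3·4^4 + 3·4^3 + 3·4^2 + 3·4 + 3 (base 4). Lift 5: 9843. −1: 9842.
[3] 9842 ≡ 3·5^5 + 3·5^3 + 3·5^2 + 3·5 + 2 (base 5). Lift 6: 140744. −1: 140743.
[4] 140743 ≡ 3·6^6 + 3·6^3 + 3·6^2 + 3·6 + 1 (base 6). Lift 7: 2471827. −1: 2471826.
[5] 2471826 ≡ 3·7^7 + 3·7^3 + 3·7^2 + 3·7 (base 7). Lift 8: 50333400. −1: 50333399.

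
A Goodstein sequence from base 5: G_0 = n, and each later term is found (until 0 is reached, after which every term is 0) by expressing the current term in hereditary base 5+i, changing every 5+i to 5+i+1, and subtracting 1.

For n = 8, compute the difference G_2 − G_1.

0

base 5: 8 = 5 + 3; at 6: 6 + 3 = 9; next = 8
base 6: 8 = 6 + 2; at 7: 7 + 2 = 9; next = 8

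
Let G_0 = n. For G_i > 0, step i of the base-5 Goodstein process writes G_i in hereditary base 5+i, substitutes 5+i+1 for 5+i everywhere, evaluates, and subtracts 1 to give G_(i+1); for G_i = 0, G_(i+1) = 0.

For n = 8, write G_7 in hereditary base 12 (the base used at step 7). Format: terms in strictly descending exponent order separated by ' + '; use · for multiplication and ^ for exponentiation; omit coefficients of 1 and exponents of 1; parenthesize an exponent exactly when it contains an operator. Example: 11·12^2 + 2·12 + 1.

5

G_0 = 8. HB_5(8) = 5 + 3. Bump = 9. G_1 = 8.
G_1 = 8. HB_6(8) = 6 + 2. Bump = 9. G_2 = 8.
G_2 = 8. HB_7(8) = 7 + 1. Bump = 9. G_3 = 8.
G_3 = 8. HB_8(8) = 8. Bump = 9. G_4 = 8.
G_4 = 8. HB_9(8) = 8. Bump = 8. G_5 = 7.
G_5 = 7. HB_10(7) = 7. Bump = 7. G_6 = 6.
G_6 = 6. HB_11(6) = 6. Bump = 6. G_7 = 5.
G_7 = 5. HB_12(5) = 5. Bump = 5. G_8 = 4.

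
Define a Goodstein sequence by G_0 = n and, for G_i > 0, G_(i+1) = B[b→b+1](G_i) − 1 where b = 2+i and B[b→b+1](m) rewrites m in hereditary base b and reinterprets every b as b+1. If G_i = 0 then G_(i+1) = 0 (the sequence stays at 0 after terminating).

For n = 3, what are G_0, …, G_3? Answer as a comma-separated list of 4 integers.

i=0: 3 = 2 + 1 (b=2); 2→3: 3 + 1 = 4; 4−1 = 3
i=1: 3 = 3 (b=3); 3→4: 4 = 4; 4−1 = 3
i=2: 3 = 3 (b=4); 4→5: 3 = 3; 3−1 = 2

3, 3, 3, 2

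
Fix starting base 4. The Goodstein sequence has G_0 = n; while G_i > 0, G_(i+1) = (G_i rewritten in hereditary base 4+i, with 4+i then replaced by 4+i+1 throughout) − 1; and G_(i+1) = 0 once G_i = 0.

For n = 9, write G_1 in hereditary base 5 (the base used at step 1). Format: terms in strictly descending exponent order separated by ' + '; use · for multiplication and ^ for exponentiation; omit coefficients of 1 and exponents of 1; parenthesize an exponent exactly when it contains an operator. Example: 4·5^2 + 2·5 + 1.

2·5

9 —HB4→ 2·4 + 1 —bump→ 2·5 + 1 = 11 —(−1)→ 10
10 —HB5→ 2·5 —bump→ 2·6 = 12 —(−1)→ 11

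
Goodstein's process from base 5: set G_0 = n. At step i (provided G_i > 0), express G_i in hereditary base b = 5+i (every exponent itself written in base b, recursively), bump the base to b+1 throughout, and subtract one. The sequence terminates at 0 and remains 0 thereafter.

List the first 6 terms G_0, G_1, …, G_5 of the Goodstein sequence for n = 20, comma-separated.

G_0=20  [base 5] 4·5  →[5↦6]→  4·6 = 24  −1 ⇒ G_1=23
G_1=23  [base 6] 3·6 + 5  →[6↦7]→  3·7 + 5 = 26  −1 ⇒ G_2=25
G_2=25  [base 7] 3·7 + 4  →[7↦8]→  3·8 + 4 = 28  −1 ⇒ G_3=27
G_3=27  [base 8] 3·8 + 3  →[8↦9]→  3·9 + 3 = 30  −1 ⇒ G_4=29
G_4=29  [base 9] 3·9 + 2  →[9↦10]→  3·10 + 2 = 32  −1 ⇒ G_5=31

20, 23, 25, 27, 29, 31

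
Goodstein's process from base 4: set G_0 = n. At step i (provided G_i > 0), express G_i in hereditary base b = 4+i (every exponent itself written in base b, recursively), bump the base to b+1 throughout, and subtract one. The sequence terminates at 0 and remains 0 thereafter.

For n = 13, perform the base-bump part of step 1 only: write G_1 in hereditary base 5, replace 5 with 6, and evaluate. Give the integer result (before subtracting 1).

18

step 0: 13 = 3·4 + 1; sub 5 for 4: 3·5 + 1; = 16; G_1 = 16−1 = 15
step 1: 15 = 3·5; sub 6 for 5: 3·6; = 18; G_2 = 18−1 = 17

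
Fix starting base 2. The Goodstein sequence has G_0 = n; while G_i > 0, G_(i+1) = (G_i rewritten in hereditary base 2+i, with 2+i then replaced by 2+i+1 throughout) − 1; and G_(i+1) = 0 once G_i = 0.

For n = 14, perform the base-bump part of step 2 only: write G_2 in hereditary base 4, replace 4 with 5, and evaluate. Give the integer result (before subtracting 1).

i=0: 14 = 2^(2 + 1) + 2^2 + 2 (b=2); 2→3: 3^(3 + 1) + 3^3 + 3 = 111; 111−1 = 110
i=1: 110 = 3^(3 + 1) + 3^3 + 2 (b=3); 3→4: 4^(4 + 1) + 4^4 + 2 = 1282; 1282−1 = 1281
i=2: 1281 = 4^(4 + 1) + 4^4 + 1 (b=4); 4→5: 5^(5 + 1) + 5^5 + 1 = 18751; 18751−1 = 18750

18751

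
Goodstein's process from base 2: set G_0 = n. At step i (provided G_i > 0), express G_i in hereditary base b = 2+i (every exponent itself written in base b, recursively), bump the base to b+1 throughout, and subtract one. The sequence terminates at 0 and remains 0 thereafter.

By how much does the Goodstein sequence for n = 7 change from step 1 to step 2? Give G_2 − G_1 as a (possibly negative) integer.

G_0=7  [base 2] 2^2 + 2 + 1  →[2↦3]→  3^3 + 3 + 1 = 31  −1 ⇒ G_1=30
G_1=30  [base 3] 3^3 + 3  →[3↦4]→  4^4 + 4 = 260  −1 ⇒ G_2=259

229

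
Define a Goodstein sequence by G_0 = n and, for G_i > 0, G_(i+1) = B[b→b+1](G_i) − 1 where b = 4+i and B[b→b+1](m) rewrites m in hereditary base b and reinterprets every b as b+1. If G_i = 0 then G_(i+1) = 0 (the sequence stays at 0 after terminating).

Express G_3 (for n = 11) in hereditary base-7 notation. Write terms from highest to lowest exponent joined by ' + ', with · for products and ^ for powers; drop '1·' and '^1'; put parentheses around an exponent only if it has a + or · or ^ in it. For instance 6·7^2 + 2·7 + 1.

G_0 = 11. HB_4(11) = 2·4 + 3. Bump = 13. G_1 = 12.
G_1 = 12. HB_5(12) = 2·5 + 2. Bump = 14. G_2 = 13.
G_2 = 13. HB_6(13) = 2·6 + 1. Bump = 15. G_3 = 14.
G_3 = 14. HB_7(14) = 2·7. Bump = 16. G_4 = 15.

2·7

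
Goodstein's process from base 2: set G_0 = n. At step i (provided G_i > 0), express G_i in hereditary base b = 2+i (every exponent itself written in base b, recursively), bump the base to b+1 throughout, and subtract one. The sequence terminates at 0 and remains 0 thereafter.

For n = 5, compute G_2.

255

[0] 5 ≡ 2^2 + 1 (base 2). Lift 3: 28. −1: 27.
[1] 27 ≡ 3^3 (base 3). Lift 4: 256. −1: 255.
[2] 255 ≡ 3·4^3 + 3·4^2 + 3·4 + 3 (base 4). Lift 5: 468. −1: 467.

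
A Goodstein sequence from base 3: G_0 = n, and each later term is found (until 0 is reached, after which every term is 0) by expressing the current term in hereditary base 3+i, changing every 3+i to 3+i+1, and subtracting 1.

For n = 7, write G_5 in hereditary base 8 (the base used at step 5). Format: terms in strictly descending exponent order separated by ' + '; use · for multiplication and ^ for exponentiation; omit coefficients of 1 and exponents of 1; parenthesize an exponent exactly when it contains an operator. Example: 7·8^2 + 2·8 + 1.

8 + 1

G_0 = 7. HB_3(7) = 2·3 + 1. Bump = 9. G_1 = 8.
G_1 = 8. HB_4(8) = 2·4. Bump = 10. G_2 = 9.
G_2 = 9. HB_5(9) = 5 + 4. Bump = 10. G_3 = 9.
G_3 = 9. HB_6(9) = 6 + 3. Bump = 10. G_4 = 9.
G_4 = 9. HB_7(9) = 7 + 2. Bump = 10. G_5 = 9.
G_5 = 9. HB_8(9) = 8 + 1. Bump = 10. G_6 = 9.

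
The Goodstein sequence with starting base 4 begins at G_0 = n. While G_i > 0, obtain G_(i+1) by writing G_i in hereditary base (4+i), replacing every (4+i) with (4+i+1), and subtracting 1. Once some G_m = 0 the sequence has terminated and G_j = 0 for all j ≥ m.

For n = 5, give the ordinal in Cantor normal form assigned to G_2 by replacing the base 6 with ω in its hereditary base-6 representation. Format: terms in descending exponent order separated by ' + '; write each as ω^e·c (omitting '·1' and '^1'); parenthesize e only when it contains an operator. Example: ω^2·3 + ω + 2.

[0] 5 ≡ 4 + 1 (base 4). Lift 5: 6. −1: 5.
[1] 5 ≡ 5 (base 5). Lift 6: 6. −1: 5.
[2] 5 ≡ 5 (base 6). Lift 7: 5. −1: 4.

5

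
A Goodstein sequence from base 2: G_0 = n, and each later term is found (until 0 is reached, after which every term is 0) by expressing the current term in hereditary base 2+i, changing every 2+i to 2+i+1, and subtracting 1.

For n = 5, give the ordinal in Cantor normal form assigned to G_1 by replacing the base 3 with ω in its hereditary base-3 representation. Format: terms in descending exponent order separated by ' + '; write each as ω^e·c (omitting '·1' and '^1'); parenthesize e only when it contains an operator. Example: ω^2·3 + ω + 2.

i=0: 5 = 2^2 + 1 (b=2); 2→3: 3^3 + 1 = 28; 28−1 = 27
i=1: 27 = 3^3 (b=3); 3→4: 4^4 = 256; 256−1 = 255

ω^ω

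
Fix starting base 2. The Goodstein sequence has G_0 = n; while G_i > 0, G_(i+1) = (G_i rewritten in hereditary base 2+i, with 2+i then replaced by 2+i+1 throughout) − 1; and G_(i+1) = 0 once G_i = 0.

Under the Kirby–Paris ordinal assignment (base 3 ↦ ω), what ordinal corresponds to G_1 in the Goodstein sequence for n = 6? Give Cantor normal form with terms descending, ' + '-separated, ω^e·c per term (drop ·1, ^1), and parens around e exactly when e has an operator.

ω^ω + 2

i=0: 6 = 2^2 + 2 (b=2); 2→3: 3^3 + 3 = 30; 30−1 = 29
i=1: 29 = 3^3 + 2 (b=3); 3→4: 4^4 + 2 = 258; 258−1 = 257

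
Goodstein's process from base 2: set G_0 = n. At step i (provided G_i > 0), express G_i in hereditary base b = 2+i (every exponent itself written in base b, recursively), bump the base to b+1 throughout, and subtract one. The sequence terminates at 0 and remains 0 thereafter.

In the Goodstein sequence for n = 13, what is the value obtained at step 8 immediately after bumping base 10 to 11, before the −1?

(0) 13|_2 = 2^(2 + 1) + 2^2 + 1 ↦ 3^(3 + 1) + 3^3 + 1|_3 = 109 ⇒ 108
(1) 108|_3 = 3^(3 + 1) + 3^3 ↦ 4^(4 + 1) + 4^4|_4 = 1280 ⇒ 1279
(2) 1279|_4 = 4^(4 + 1) + 3·4^3 + 3·4^2 + 3·4 + 3 ↦ 5^(5 + 1) + 3·5^3 + 3·5^2 + 3·5 + 3|_5 = 16093 ⇒ 16092
(3) 16092|_5 = 5^(5 + 1) + 3·5^3 + 3·5^2 + 3·5 + 2 ↦ 6^(6 + 1) + 3·6^3 + 3·6^2 + 3·6 + 2|_6 = 280712 ⇒ 280711
(4) 280711|_6 = 6^(6 + 1) + 3·6^3 + 3·6^2 + 3·6 + 1 ↦ 7^(7 + 1) + 3·7^3 + 3·7^2 + 3·7 + 1|_7 = 5765999 ⇒ 5765998
(5) 5765998|_7 = 7^(7 + 1) + 3·7^3 + 3·7^2 + 3·7 ↦ 8^(8 + 1) + 3·8^3 + 3·8^2 + 3·8|_8 = 134219480 ⇒ 134219479
(6) 134219479|_8 = 8^(8 + 1) + 3·8^3 + 3·8^2 + 2·8 + 7 ↦ 9^(9 + 1) + 3·9^3 + 3·9^2 + 2·9 + 7|_9 = 3486786856 ⇒ 3486786855
(7) 3486786855|_9 = 9^(9 + 1) + 3·9^3 + 3·9^2 + 2·9 + 6 ↦ 10^(10 + 1) + 3·10^3 + 3·10^2 + 2·10 + 6|_10 = 100000003326 ⇒ 100000003325
(8) 100000003325|_10 = 10^(10 + 1) + 3·10^3 + 3·10^2 + 2·10 + 5 ↦ 11^(11 + 1) + 3·11^3 + 3·11^2 + 2·11 + 5|_11 = 3138428381104 ⇒ 3138428381103

3138428381104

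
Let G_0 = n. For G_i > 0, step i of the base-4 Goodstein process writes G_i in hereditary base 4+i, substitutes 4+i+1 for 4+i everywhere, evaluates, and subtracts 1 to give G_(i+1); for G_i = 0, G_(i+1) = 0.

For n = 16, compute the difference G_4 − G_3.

[0] 16 ≡ 4^2 (base 4). Lift 5: 25. −1: 24.
[1] 24 ≡ 4·5 + 4 (base 5). Lift 6: 28. −1: 27.
[2] 27 ≡ 4·6 + 3 (base 6). Lift 7: 31. −1: 30.
[3] 30 ≡ 4·7 + 2 (base 7). Lift 8: 34. −1: 33.

3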